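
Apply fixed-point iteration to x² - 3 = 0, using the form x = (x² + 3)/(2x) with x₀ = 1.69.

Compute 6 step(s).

Equation: x² - 3 = 0
Fixed-point form: x = (x² + 3)/(2x)
x₀ = 1.69

x_1 = g(1.690000) = 1.732574
x_2 = g(1.732574) = 1.732051
x_3 = g(1.732051) = 1.732051
x_4 = g(1.732051) = 1.732051
x_5 = g(1.732051) = 1.732051
x_6 = g(1.732051) = 1.732051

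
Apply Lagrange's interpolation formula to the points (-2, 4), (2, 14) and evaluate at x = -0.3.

Lagrange interpolation formula:
P(x) = Σ yᵢ × Lᵢ(x)
where Lᵢ(x) = Π_{j≠i} (x - xⱼ)/(xᵢ - xⱼ)

L_0(-0.3) = (-0.3 - 2)/(-2 - 2) = 0.575000
L_1(-0.3) = (-0.3 - (-2))/(2 - (-2)) = 0.425000

P(-0.3) = 4×L_0(-0.3) + 14×L_1(-0.3)
P(-0.3) = 8.250000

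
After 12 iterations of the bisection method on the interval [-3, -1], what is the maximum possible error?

Bisection error bound: |error| ≤ (b-a)/2^n
|error| ≤ (-1 - (-3))/2^12 = 2/2^12
|error| ≤ 0.0004882812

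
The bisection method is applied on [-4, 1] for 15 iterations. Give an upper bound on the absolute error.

Bisection error bound: |error| ≤ (b-a)/2^n
|error| ≤ (1 - (-4))/2^15 = 5/2^15
|error| ≤ 0.0001525879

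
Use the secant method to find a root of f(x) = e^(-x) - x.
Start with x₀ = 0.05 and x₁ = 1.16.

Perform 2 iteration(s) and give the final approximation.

f(x) = e^(-x) - x
x₀ = 0.05, x₁ = 1.16

Secant formula: x_{n+1} = x_n - f(x_n)(x_n - x_{n-1})/(f(x_n) - f(x_{n-1}))

Iteration 1:
  f(0.050000) = 0.901229
  f(1.160000) = -0.846514
  x_2 = 1.160000 - (-0.846514)×(1.160000 - 0.050000)/(-0.846514 - 0.901229)
       = 0.622375
Iteration 2:
  f(1.160000) = -0.846514
  f(0.622375) = -0.085707
  x_3 = 0.622375 - (-0.085707)×(0.622375 - 1.160000)/(-0.085707 - (-0.846514))
       = 0.561810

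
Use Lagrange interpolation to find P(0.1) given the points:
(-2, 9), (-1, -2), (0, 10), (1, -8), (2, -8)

Lagrange interpolation formula:
P(x) = Σ yᵢ × Lᵢ(x)
where Lᵢ(x) = Π_{j≠i} (x - xⱼ)/(xᵢ - xⱼ)

L_0(0.1) = (0.1 - (-1))/(-2 - (-1)) × (0.1 - 0)/(-2 - 0) × (0.1 - 1)/(-2 - 1) × (0.1 - 2)/(-2 - 2) = 0.007838
L_1(0.1) = (0.1 - (-2))/(-1 - (-2)) × (0.1 - 0)/(-1 - 0) × (0.1 - 1)/(-1 - 1) × (0.1 - 2)/(-1 - 2) = -0.059850
L_2(0.1) = (0.1 - (-2))/(0 - (-2)) × (0.1 - (-1))/(0 - (-1)) × (0.1 - 1)/(0 - 1) × (0.1 - 2)/(0 - 2) = 0.987525
L_3(0.1) = (0.1 - (-2))/(1 - (-2)) × (0.1 - (-1))/(1 - (-1)) × (0.1 - 0)/(1 - 0) × (0.1 - 2)/(1 - 2) = 0.073150
L_4(0.1) = (0.1 - (-2))/(2 - (-2)) × (0.1 - (-1))/(2 - (-1)) × (0.1 - 0)/(2 - 0) × (0.1 - 1)/(2 - 1) = -0.008663

P(0.1) = 9×L_0(0.1) + (-2)×L_1(0.1) + 10×L_2(0.1) + (-8)×L_3(0.1) + (-8)×L_4(0.1)
P(0.1) = 9.549588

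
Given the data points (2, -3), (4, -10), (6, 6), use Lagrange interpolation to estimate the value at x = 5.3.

Lagrange interpolation formula:
P(x) = Σ yᵢ × Lᵢ(x)
where Lᵢ(x) = Π_{j≠i} (x - xⱼ)/(xᵢ - xⱼ)

L_0(5.3) = (5.3 - 4)/(2 - 4) × (5.3 - 6)/(2 - 6) = -0.113750
L_1(5.3) = (5.3 - 2)/(4 - 2) × (5.3 - 6)/(4 - 6) = 0.577500
L_2(5.3) = (5.3 - 2)/(6 - 2) × (5.3 - 4)/(6 - 4) = 0.536250

P(5.3) = (-3)×L_0(5.3) + (-10)×L_1(5.3) + 6×L_2(5.3)
P(5.3) = -2.216250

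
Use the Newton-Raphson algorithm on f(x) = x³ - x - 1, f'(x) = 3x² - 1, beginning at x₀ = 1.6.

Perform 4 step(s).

f(x) = x³ - x - 1
f'(x) = 3x² - 1
x₀ = 1.6

Newton-Raphson formula: x_{n+1} = x_n - f(x_n)/f'(x_n)

Iteration 1:
  f(1.600000) = 1.496000
  f'(1.600000) = 6.680000
  x_1 = 1.600000 - 1.496000/6.680000 = 1.376048
Iteration 2:
  f(1.376048) = 0.229510
  f'(1.376048) = 4.680524
  x_2 = 1.376048 - 0.229510/4.680524 = 1.327013
Iteration 3:
  f(1.327013) = 0.009808
  f'(1.327013) = 4.282890
  x_3 = 1.327013 - 0.009808/4.282890 = 1.324723
Iteration 4:
  f(1.324723) = 0.000021
  f'(1.324723) = 4.264672
  x_4 = 1.324723 - 0.000021/4.264672 = 1.324718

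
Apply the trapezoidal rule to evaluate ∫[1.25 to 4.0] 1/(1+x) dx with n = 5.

f(x) = 1/(1+x)
a = 1.25, b = 4.0, n = 5
h = (b - a)/n = 0.550000

Trapezoidal rule: (h/2)[f(x₀) + 2f(x₁) + 2f(x₂) + ... + f(xₙ)]

x_0 = 1.2500, f(x_0) = 0.444444, coefficient = 1
x_1 = 1.8000, f(x_1) = 0.357143, coefficient = 2
x_2 = 2.3500, f(x_2) = 0.298507, coefficient = 2
x_3 = 2.9000, f(x_3) = 0.256410, coefficient = 2
x_4 = 3.4500, f(x_4) = 0.224719, coefficient = 2
x_5 = 4.0000, f(x_5) = 0.200000, coefficient = 1

I ≈ (0.550000/2) × 2.918004 = 0.802451
Exact value: 0.798508
Error: 0.003943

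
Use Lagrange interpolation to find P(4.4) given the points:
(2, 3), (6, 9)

Lagrange interpolation formula:
P(x) = Σ yᵢ × Lᵢ(x)
where Lᵢ(x) = Π_{j≠i} (x - xⱼ)/(xᵢ - xⱼ)

L_0(4.4) = (4.4 - 6)/(2 - 6) = 0.400000
L_1(4.4) = (4.4 - 2)/(6 - 2) = 0.600000

P(4.4) = 3×L_0(4.4) + 9×L_1(4.4)
P(4.4) = 6.600000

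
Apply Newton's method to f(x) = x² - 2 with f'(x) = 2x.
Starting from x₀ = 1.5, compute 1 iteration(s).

f(x) = x² - 2
f'(x) = 2x
x₀ = 1.5

Newton-Raphson formula: x_{n+1} = x_n - f(x_n)/f'(x_n)

Iteration 1:
  f(1.500000) = 0.250000
  f'(1.500000) = 3.000000
  x_1 = 1.500000 - 0.250000/3.000000 = 1.416667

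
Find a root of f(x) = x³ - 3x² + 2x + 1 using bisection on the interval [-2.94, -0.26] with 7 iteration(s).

f(x) = x³ - 3x² + 2x + 1
Initial interval: [-2.94, -0.26]

Iteration 1:
  c_1 = (-2.940000 + (-0.260000))/2 = -1.600000
  f(c_1) = f(-1.600000) = -13.976000
  f(a) × f(c) ≥ 0, new interval: [-1.600000, -0.260000]
Iteration 2:
  c_2 = (-1.600000 + (-0.260000))/2 = -0.930000
  f(c_2) = f(-0.930000) = -4.259057
  f(a) × f(c) ≥ 0, new interval: [-0.930000, -0.260000]
Iteration 3:
  c_3 = (-0.930000 + (-0.260000))/2 = -0.595000
  f(c_3) = f(-0.595000) = -1.462720
  f(a) × f(c) ≥ 0, new interval: [-0.595000, -0.260000]
Iteration 4:
  c_4 = (-0.595000 + (-0.260000))/2 = -0.427500
  f(c_4) = f(-0.427500) = -0.481397
  f(a) × f(c) ≥ 0, new interval: [-0.427500, -0.260000]
Iteration 5:
  c_5 = (-0.427500 + (-0.260000))/2 = -0.343750
  f(c_5) = f(-0.343750) = -0.082611
  f(a) × f(c) ≥ 0, new interval: [-0.343750, -0.260000]
Iteration 6:
  c_6 = (-0.343750 + (-0.260000))/2 = -0.301875
  f(c_6) = f(-0.301875) = 0.095355
  f(a) × f(c) < 0, new interval: [-0.343750, -0.301875]
Iteration 7:
  c_7 = (-0.343750 + (-0.301875))/2 = -0.322813
  f(c_7) = f(-0.322813) = 0.008112
  f(a) × f(c) < 0, new interval: [-0.343750, -0.322813]

After 7 iteration(s), the approximation is c_7 = -0.322813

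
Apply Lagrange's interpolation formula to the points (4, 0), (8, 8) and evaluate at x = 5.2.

Lagrange interpolation formula:
P(x) = Σ yᵢ × Lᵢ(x)
where Lᵢ(x) = Π_{j≠i} (x - xⱼ)/(xᵢ - xⱼ)

L_0(5.2) = (5.2 - 8)/(4 - 8) = 0.700000
L_1(5.2) = (5.2 - 4)/(8 - 4) = 0.300000

P(5.2) = 0×L_0(5.2) + 8×L_1(5.2)
P(5.2) = 2.400000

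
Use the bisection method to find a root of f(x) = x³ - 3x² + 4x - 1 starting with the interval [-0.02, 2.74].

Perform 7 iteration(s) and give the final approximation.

f(x) = x³ - 3x² + 4x - 1
Initial interval: [-0.02, 2.74]

Iteration 1:
  c_1 = (-0.020000 + 2.740000)/2 = 1.360000
  f(c_1) = f(1.360000) = 1.406656
  f(a) × f(c) < 0, new interval: [-0.020000, 1.360000]
Iteration 2:
  c_2 = (-0.020000 + 1.360000)/2 = 0.670000
  f(c_2) = f(0.670000) = 0.634063
  f(a) × f(c) < 0, new interval: [-0.020000, 0.670000]
Iteration 3:
  c_3 = (-0.020000 + 0.670000)/2 = 0.325000
  f(c_3) = f(0.325000) = 0.017453
  f(a) × f(c) < 0, new interval: [-0.020000, 0.325000]
Iteration 4:
  c_4 = (-0.020000 + 0.325000)/2 = 0.152500
  f(c_4) = f(0.152500) = -0.456222
  f(a) × f(c) ≥ 0, new interval: [0.152500, 0.325000]
Iteration 5:
  c_5 = (0.152500 + 0.325000)/2 = 0.238750
  f(c_5) = f(0.238750) = -0.202396
  f(a) × f(c) ≥ 0, new interval: [0.238750, 0.325000]
Iteration 6:
  c_6 = (0.238750 + 0.325000)/2 = 0.281875
  f(c_6) = f(0.281875) = -0.088465
  f(a) × f(c) ≥ 0, new interval: [0.281875, 0.325000]
Iteration 7:
  c_7 = (0.281875 + 0.325000)/2 = 0.303438
  f(c_7) = f(0.303438) = -0.034534
  f(a) × f(c) ≥ 0, new interval: [0.303438, 0.325000]

After 7 iteration(s), the approximation is c_7 = 0.303438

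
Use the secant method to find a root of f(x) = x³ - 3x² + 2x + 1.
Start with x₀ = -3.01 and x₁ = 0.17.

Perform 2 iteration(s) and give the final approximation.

f(x) = x³ - 3x² + 2x + 1
x₀ = -3.01, x₁ = 0.17

Secant formula: x_{n+1} = x_n - f(x_n)(x_n - x_{n-1})/(f(x_n) - f(x_{n-1}))

Iteration 1:
  f(-3.010000) = -59.471201
  f(0.170000) = 1.258213
  x_2 = 0.170000 - 1.258213×(0.170000 - (-3.010000))/(1.258213 - (-59.471201))
       = 0.104116
Iteration 2:
  f(0.170000) = 1.258213
  f(0.104116) = 1.176840
  x_3 = 0.104116 - 1.176840×(0.104116 - 0.170000)/(1.176840 - 1.258213)
       = -0.848719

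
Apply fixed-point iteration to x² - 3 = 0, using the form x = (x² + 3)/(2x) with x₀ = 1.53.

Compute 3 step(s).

Equation: x² - 3 = 0
Fixed-point form: x = (x² + 3)/(2x)
x₀ = 1.53

x_1 = g(1.530000) = 1.745392
x_2 = g(1.745392) = 1.732102
x_3 = g(1.732102) = 1.732051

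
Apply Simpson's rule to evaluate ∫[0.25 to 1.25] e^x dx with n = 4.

f(x) = e^x
a = 0.25, b = 1.25, n = 4
h = (b - a)/n = 0.250000

Simpson's rule: (h/3)[f(x₀) + 4f(x₁) + 2f(x₂) + ... + f(xₙ)]

x_0 = 0.2500, f(x_0) = 1.284025, coefficient = 1
x_1 = 0.5000, f(x_1) = 1.648721, coefficient = 4
x_2 = 0.7500, f(x_2) = 2.117000, coefficient = 2
x_3 = 1.0000, f(x_3) = 2.718282, coefficient = 4
x_4 = 1.2500, f(x_4) = 3.490343, coefficient = 1

I ≈ (0.250000/3) × 26.476381 = 2.206365
Exact value: 2.206318
Error: 0.000048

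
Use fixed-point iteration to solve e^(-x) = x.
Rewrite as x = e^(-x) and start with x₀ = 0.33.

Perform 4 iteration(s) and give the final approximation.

Equation: e^(-x) = x
Fixed-point form: x = e^(-x)
x₀ = 0.33

x_1 = g(0.330000) = 0.718924
x_2 = g(0.718924) = 0.487276
x_3 = g(0.487276) = 0.614297
x_4 = g(0.614297) = 0.541021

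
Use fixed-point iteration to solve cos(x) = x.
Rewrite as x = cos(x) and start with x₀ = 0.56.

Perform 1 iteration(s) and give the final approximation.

Equation: cos(x) = x
Fixed-point form: x = cos(x)
x₀ = 0.56

x_1 = g(0.560000) = 0.847255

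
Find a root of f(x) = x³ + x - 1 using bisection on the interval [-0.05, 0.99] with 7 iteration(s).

f(x) = x³ + x - 1
Initial interval: [-0.05, 0.99]

Iteration 1:
  c_1 = (-0.050000 + 0.990000)/2 = 0.470000
  f(c_1) = f(0.470000) = -0.426177
  f(a) × f(c) ≥ 0, new interval: [0.470000, 0.990000]
Iteration 2:
  c_2 = (0.470000 + 0.990000)/2 = 0.730000
  f(c_2) = f(0.730000) = 0.119017
  f(a) × f(c) < 0, new interval: [0.470000, 0.730000]
Iteration 3:
  c_3 = (0.470000 + 0.730000)/2 = 0.600000
  f(c_3) = f(0.600000) = -0.184000
  f(a) × f(c) ≥ 0, new interval: [0.600000, 0.730000]
Iteration 4:
  c_4 = (0.600000 + 0.730000)/2 = 0.665000
  f(c_4) = f(0.665000) = -0.040920
  f(a) × f(c) ≥ 0, new interval: [0.665000, 0.730000]
Iteration 5:
  c_5 = (0.665000 + 0.730000)/2 = 0.697500
  f(c_5) = f(0.697500) = 0.036838
  f(a) × f(c) < 0, new interval: [0.665000, 0.697500]
Iteration 6:
  c_6 = (0.665000 + 0.697500)/2 = 0.681250
  f(c_6) = f(0.681250) = -0.002581
  f(a) × f(c) ≥ 0, new interval: [0.681250, 0.697500]
Iteration 7:
  c_7 = (0.681250 + 0.697500)/2 = 0.689375
  f(c_7) = f(0.689375) = 0.016992
  f(a) × f(c) < 0, new interval: [0.681250, 0.689375]

After 7 iteration(s), the approximation is c_7 = 0.689375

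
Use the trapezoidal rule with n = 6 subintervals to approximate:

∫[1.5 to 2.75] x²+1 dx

f(x) = x²+1
a = 1.5, b = 2.75, n = 6
h = (b - a)/n = 0.208333

Trapezoidal rule: (h/2)[f(x₀) + 2f(x₁) + 2f(x₂) + ... + f(xₙ)]

x_0 = 1.5000, f(x_0) = 3.250000, coefficient = 1
x_1 = 1.7083, f(x_1) = 3.918403, coefficient = 2
x_2 = 1.9167, f(x_2) = 4.673611, coefficient = 2
x_3 = 2.1250, f(x_3) = 5.515625, coefficient = 2
x_4 = 2.3333, f(x_4) = 6.444444, coefficient = 2
x_5 = 2.5417, f(x_5) = 7.460069, coefficient = 2
x_6 = 2.7500, f(x_6) = 8.562500, coefficient = 1

I ≈ (0.208333/2) × 67.836806 = 7.066334
Exact value: 7.057292
Error: 0.009042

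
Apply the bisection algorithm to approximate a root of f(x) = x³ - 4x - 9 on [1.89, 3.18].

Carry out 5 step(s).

f(x) = x³ - 4x - 9
Initial interval: [1.89, 3.18]

Iteration 1:
  c_1 = (1.890000 + 3.180000)/2 = 2.535000
  f(c_1) = f(2.535000) = -2.849520
  f(a) × f(c) ≥ 0, new interval: [2.535000, 3.180000]
Iteration 2:
  c_2 = (2.535000 + 3.180000)/2 = 2.857500
  f(c_2) = f(2.857500) = 2.902363
  f(a) × f(c) < 0, new interval: [2.535000, 2.857500]
Iteration 3:
  c_3 = (2.535000 + 2.857500)/2 = 2.696250
  f(c_3) = f(2.696250) = -0.183899
  f(a) × f(c) ≥ 0, new interval: [2.696250, 2.857500]
Iteration 4:
  c_4 = (2.696250 + 2.857500)/2 = 2.776875
  f(c_4) = f(2.776875) = 1.305080
  f(a) × f(c) < 0, new interval: [2.696250, 2.776875]
Iteration 5:
  c_5 = (2.696250 + 2.776875)/2 = 2.736562
  f(c_5) = f(2.736562) = 0.547249
  f(a) × f(c) < 0, new interval: [2.696250, 2.736562]

After 5 iteration(s), the approximation is c_5 = 2.736562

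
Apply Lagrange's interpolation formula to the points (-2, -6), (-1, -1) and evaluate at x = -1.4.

Lagrange interpolation formula:
P(x) = Σ yᵢ × Lᵢ(x)
where Lᵢ(x) = Π_{j≠i} (x - xⱼ)/(xᵢ - xⱼ)

L_0(-1.4) = (-1.4 - (-1))/(-2 - (-1)) = 0.400000
L_1(-1.4) = (-1.4 - (-2))/(-1 - (-2)) = 0.600000

P(-1.4) = (-6)×L_0(-1.4) + (-1)×L_1(-1.4)
P(-1.4) = -3.000000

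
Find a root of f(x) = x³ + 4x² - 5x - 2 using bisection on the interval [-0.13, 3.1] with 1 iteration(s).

f(x) = x³ + 4x² - 5x - 2
Initial interval: [-0.13, 3.1]

Iteration 1:
  c_1 = (-0.130000 + 3.100000)/2 = 1.485000
  f(c_1) = f(1.485000) = 2.670659
  f(a) × f(c) < 0, new interval: [-0.130000, 1.485000]

After 1 iteration(s), the approximation is c_1 = 1.485000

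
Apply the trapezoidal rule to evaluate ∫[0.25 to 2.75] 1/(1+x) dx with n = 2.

f(x) = 1/(1+x)
a = 0.25, b = 2.75, n = 2
h = (b - a)/n = 1.250000

Trapezoidal rule: (h/2)[f(x₀) + 2f(x₁) + 2f(x₂) + ... + f(xₙ)]

x_0 = 0.2500, f(x_0) = 0.800000, coefficient = 1
x_1 = 1.5000, f(x_1) = 0.400000, coefficient = 2
x_2 = 2.7500, f(x_2) = 0.266667, coefficient = 1

I ≈ (1.250000/2) × 1.866667 = 1.166667
Exact value: 1.098612
Error: 0.068054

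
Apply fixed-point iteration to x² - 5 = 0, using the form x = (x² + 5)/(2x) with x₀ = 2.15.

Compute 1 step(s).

Equation: x² - 5 = 0
Fixed-point form: x = (x² + 5)/(2x)
x₀ = 2.15

x_1 = g(2.150000) = 2.237791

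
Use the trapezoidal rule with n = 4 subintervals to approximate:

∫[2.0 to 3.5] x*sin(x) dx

f(x) = x*sin(x)
a = 2.0, b = 3.5, n = 4
h = (b - a)/n = 0.375000

Trapezoidal rule: (h/2)[f(x₀) + 2f(x₁) + 2f(x₂) + ... + f(xₙ)]

x_0 = 2.0000, f(x_0) = 1.818595, coefficient = 1
x_1 = 2.3750, f(x_1) = 1.647502, coefficient = 2
x_2 = 2.7500, f(x_2) = 1.049568, coefficient = 2
x_3 = 3.1250, f(x_3) = 0.051850, coefficient = 2
x_4 = 3.5000, f(x_4) = -1.227741, coefficient = 1

I ≈ (0.375000/2) × 6.088692 = 1.141630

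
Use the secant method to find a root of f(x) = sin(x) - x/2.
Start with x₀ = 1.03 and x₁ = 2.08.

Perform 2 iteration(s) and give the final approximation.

f(x) = sin(x) - x/2
x₀ = 1.03, x₁ = 2.08

Secant formula: x_{n+1} = x_n - f(x_n)(x_n - x_{n-1})/(f(x_n) - f(x_{n-1}))

Iteration 1:
  f(1.030000) = 0.342299
  f(2.080000) = -0.166867
  x_2 = 2.080000 - (-0.166867)×(2.080000 - 1.030000)/(-0.166867 - 0.342299)
       = 1.735888
Iteration 2:
  f(2.080000) = -0.166867
  f(1.735888) = 0.118460
  x_3 = 1.735888 - 0.118460×(1.735888 - 2.080000)/(0.118460 - (-0.166867))
       = 1.878753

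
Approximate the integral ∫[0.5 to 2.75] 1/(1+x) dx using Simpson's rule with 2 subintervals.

f(x) = 1/(1+x)
a = 0.5, b = 2.75, n = 2
h = (b - a)/n = 1.125000

Simpson's rule: (h/3)[f(x₀) + 4f(x₁) + 2f(x₂) + ... + f(xₙ)]

x_0 = 0.5000, f(x_0) = 0.666667, coefficient = 1
x_1 = 1.6250, f(x_1) = 0.380952, coefficient = 4
x_2 = 2.7500, f(x_2) = 0.266667, coefficient = 1

I ≈ (1.125000/3) × 2.457143 = 0.921429
Exact value: 0.916291
Error: 0.005138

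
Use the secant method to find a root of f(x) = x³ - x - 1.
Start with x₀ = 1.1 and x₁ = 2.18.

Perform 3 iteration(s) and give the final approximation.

f(x) = x³ - x - 1
x₀ = 1.1, x₁ = 2.18

Secant formula: x_{n+1} = x_n - f(x_n)(x_n - x_{n-1})/(f(x_n) - f(x_{n-1}))

Iteration 1:
  f(1.100000) = -0.769000
  f(2.180000) = 7.180232
  x_2 = 2.180000 - 7.180232×(2.180000 - 1.100000)/(7.180232 - (-0.769000))
       = 1.204478
Iteration 2:
  f(2.180000) = 7.180232
  f(1.204478) = -0.457061
  x_3 = 1.204478 - (-0.457061)×(1.204478 - 2.180000)/(-0.457061 - 7.180232)
       = 1.262859
Iteration 3:
  f(1.204478) = -0.457061
  f(1.262859) = -0.248835
  x_4 = 1.262859 - (-0.248835)×(1.262859 - 1.204478)/(-0.248835 - (-0.457061))
       = 1.332626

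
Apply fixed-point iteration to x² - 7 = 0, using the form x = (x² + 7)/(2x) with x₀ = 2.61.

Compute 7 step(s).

Equation: x² - 7 = 0
Fixed-point form: x = (x² + 7)/(2x)
x₀ = 2.61

x_1 = g(2.610000) = 2.645996
x_2 = g(2.645996) = 2.645751
x_3 = g(2.645751) = 2.645751
x_4 = g(2.645751) = 2.645751
x_5 = g(2.645751) = 2.645751
x_6 = g(2.645751) = 2.645751
x_7 = g(2.645751) = 2.645751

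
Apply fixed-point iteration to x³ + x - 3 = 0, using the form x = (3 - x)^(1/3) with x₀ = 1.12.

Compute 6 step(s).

Equation: x³ + x - 3 = 0
Fixed-point form: x = (3 - x)^(1/3)
x₀ = 1.12

x_1 = g(1.120000) = 1.234201
x_2 = g(1.234201) = 1.208687
x_3 = g(1.208687) = 1.214480
x_4 = g(1.214480) = 1.213170
x_5 = g(1.213170) = 1.213466
x_6 = g(1.213466) = 1.213399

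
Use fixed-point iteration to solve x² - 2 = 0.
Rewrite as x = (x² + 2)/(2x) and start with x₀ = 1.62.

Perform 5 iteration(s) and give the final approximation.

Equation: x² - 2 = 0
Fixed-point form: x = (x² + 2)/(2x)
x₀ = 1.62

x_1 = g(1.620000) = 1.427284
x_2 = g(1.427284) = 1.414273
x_3 = g(1.414273) = 1.414214
x_4 = g(1.414214) = 1.414214
x_5 = g(1.414214) = 1.414214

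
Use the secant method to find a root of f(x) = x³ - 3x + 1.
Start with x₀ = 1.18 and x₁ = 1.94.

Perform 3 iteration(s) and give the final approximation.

f(x) = x³ - 3x + 1
x₀ = 1.18, x₁ = 1.94

Secant formula: x_{n+1} = x_n - f(x_n)(x_n - x_{n-1})/(f(x_n) - f(x_{n-1}))

Iteration 1:
  f(1.180000) = -0.896968
  f(1.940000) = 2.481384
  x_2 = 1.940000 - 2.481384×(1.940000 - 1.180000)/(2.481384 - (-0.896968))
       = 1.381783
Iteration 2:
  f(1.940000) = 2.481384
  f(1.381783) = -0.507076
  x_3 = 1.381783 - (-0.507076)×(1.381783 - 1.940000)/(-0.507076 - 2.481384)
       = 1.476501
Iteration 3:
  f(1.381783) = -0.507076
  f(1.476501) = -0.210651
  x_4 = 1.476501 - (-0.210651)×(1.476501 - 1.381783)/(-0.210651 - (-0.507076))
       = 1.543810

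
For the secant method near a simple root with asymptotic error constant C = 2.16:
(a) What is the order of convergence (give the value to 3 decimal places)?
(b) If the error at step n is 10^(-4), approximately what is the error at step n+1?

(a) Secant method has superlinear convergence with order φ = (1+√5)/2 ≈ 1.618.
    This means |e_{n+1}| ≈ C|e_n|^1.618.

(b) With |e_n| = 10^(-4) and C = 2.16:
    |e_{n+1}| ≈ 2.16 × (10^(-4))^1.618 = 2.16 × 10^(-6.47)

(a) ≈ 1.618 (golden ratio); (b) |e_{n+1}| ≈ 7.283e-07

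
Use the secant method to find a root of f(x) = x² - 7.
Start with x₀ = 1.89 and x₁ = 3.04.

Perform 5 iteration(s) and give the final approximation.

f(x) = x² - 7
x₀ = 1.89, x₁ = 3.04

Secant formula: x_{n+1} = x_n - f(x_n)(x_n - x_{n-1})/(f(x_n) - f(x_{n-1}))

Iteration 1:
  f(1.890000) = -3.427900
  f(3.040000) = 2.241600
  x_2 = 3.040000 - 2.241600×(3.040000 - 1.890000)/(2.241600 - (-3.427900))
       = 2.585314
Iteration 2:
  f(3.040000) = 2.241600
  f(2.585314) = -0.316149
  x_3 = 2.585314 - (-0.316149)×(2.585314 - 3.040000)/(-0.316149 - 2.241600)
       = 2.641516
Iteration 3:
  f(2.585314) = -0.316149
  f(2.641516) = -0.022395
  x_4 = 2.641516 - (-0.022395)×(2.641516 - 2.585314)/(-0.022395 - (-0.316149))
       = 2.645800
Iteration 4:
  f(2.641516) = -0.022395
  f(2.645800) = 0.000259
  x_5 = 2.645800 - 0.000259×(2.645800 - 2.641516)/(0.000259 - (-0.022395))
       = 2.645751
Iteration 5:
  f(2.645800) = 0.000259
  f(2.645751) = 0.000000
  x_6 = 2.645751 - 0.000000×(2.645751 - 2.645800)/(0.000000 - 0.000259)
       = 2.645751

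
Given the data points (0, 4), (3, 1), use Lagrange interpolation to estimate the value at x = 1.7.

Lagrange interpolation formula:
P(x) = Σ yᵢ × Lᵢ(x)
where Lᵢ(x) = Π_{j≠i} (x - xⱼ)/(xᵢ - xⱼ)

L_0(1.7) = (1.7 - 3)/(0 - 3) = 0.433333
L_1(1.7) = (1.7 - 0)/(3 - 0) = 0.566667

P(1.7) = 4×L_0(1.7) + 1×L_1(1.7)
P(1.7) = 2.300000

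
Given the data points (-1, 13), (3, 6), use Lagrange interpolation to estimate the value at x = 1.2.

Lagrange interpolation formula:
P(x) = Σ yᵢ × Lᵢ(x)
where Lᵢ(x) = Π_{j≠i} (x - xⱼ)/(xᵢ - xⱼ)

L_0(1.2) = (1.2 - 3)/(-1 - 3) = 0.450000
L_1(1.2) = (1.2 - (-1))/(3 - (-1)) = 0.550000

P(1.2) = 13×L_0(1.2) + 6×L_1(1.2)
P(1.2) = 9.150000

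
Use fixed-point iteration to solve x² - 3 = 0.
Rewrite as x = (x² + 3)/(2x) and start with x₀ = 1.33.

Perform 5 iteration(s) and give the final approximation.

Equation: x² - 3 = 0
Fixed-point form: x = (x² + 3)/(2x)
x₀ = 1.33

x_1 = g(1.330000) = 1.792820
x_2 = g(1.792820) = 1.733081
x_3 = g(1.733081) = 1.732051
x_4 = g(1.732051) = 1.732051
x_5 = g(1.732051) = 1.732051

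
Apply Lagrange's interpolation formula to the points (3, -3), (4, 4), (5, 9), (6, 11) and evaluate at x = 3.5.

Lagrange interpolation formula:
P(x) = Σ yᵢ × Lᵢ(x)
where Lᵢ(x) = Π_{j≠i} (x - xⱼ)/(xᵢ - xⱼ)

L_0(3.5) = (3.5 - 4)/(3 - 4) × (3.5 - 5)/(3 - 5) × (3.5 - 6)/(3 - 6) = 0.312500
L_1(3.5) = (3.5 - 3)/(4 - 3) × (3.5 - 5)/(4 - 5) × (3.5 - 6)/(4 - 6) = 0.937500
L_2(3.5) = (3.5 - 3)/(5 - 3) × (3.5 - 4)/(5 - 4) × (3.5 - 6)/(5 - 6) = -0.312500
L_3(3.5) = (3.5 - 3)/(6 - 3) × (3.5 - 4)/(6 - 4) × (3.5 - 5)/(6 - 5) = 0.062500

P(3.5) = (-3)×L_0(3.5) + 4×L_1(3.5) + 9×L_2(3.5) + 11×L_3(3.5)
P(3.5) = 0.687500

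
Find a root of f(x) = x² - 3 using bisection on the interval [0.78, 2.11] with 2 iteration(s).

f(x) = x² - 3
Initial interval: [0.78, 2.11]

Iteration 1:
  c_1 = (0.780000 + 2.110000)/2 = 1.445000
  f(c_1) = f(1.445000) = -0.911975
  f(a) × f(c) ≥ 0, new interval: [1.445000, 2.110000]
Iteration 2:
  c_2 = (1.445000 + 2.110000)/2 = 1.777500
  f(c_2) = f(1.777500) = 0.159506
  f(a) × f(c) < 0, new interval: [1.445000, 1.777500]

After 2 iteration(s), the approximation is c_2 = 1.777500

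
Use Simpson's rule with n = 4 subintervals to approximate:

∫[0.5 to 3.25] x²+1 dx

f(x) = x²+1
a = 0.5, b = 3.25, n = 4
h = (b - a)/n = 0.687500

Simpson's rule: (h/3)[f(x₀) + 4f(x₁) + 2f(x₂) + ... + f(xₙ)]

x_0 = 0.5000, f(x_0) = 1.250000, coefficient = 1
x_1 = 1.1875, f(x_1) = 2.410156, coefficient = 4
x_2 = 1.8750, f(x_2) = 4.515625, coefficient = 2
x_3 = 2.5625, f(x_3) = 7.566406, coefficient = 4
x_4 = 3.2500, f(x_4) = 11.562500, coefficient = 1

I ≈ (0.687500/3) × 61.750000 = 14.151042
Exact value: 14.151042
Error: 0.000000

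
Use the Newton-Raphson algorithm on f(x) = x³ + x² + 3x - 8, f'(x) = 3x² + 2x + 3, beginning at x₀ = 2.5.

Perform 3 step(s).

f(x) = x³ + x² + 3x - 8
f'(x) = 3x² + 2x + 3
x₀ = 2.5

Newton-Raphson formula: x_{n+1} = x_n - f(x_n)/f'(x_n)

Iteration 1:
  f(2.500000) = 21.375000
  f'(2.500000) = 26.750000
  x_1 = 2.500000 - 21.375000/26.750000 = 1.700935
Iteration 2:
  f(1.700935) = 4.917089
  f'(1.700935) = 15.081404
  x_2 = 1.700935 - 4.917089/15.081404 = 1.374898
Iteration 3:
  f(1.374898) = 0.614069
  f'(1.374898) = 11.420830
  x_3 = 1.374898 - 0.614069/11.420830 = 1.321131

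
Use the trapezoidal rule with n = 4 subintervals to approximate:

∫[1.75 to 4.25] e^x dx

f(x) = e^x
a = 1.75, b = 4.25, n = 4
h = (b - a)/n = 0.625000

Trapezoidal rule: (h/2)[f(x₀) + 2f(x₁) + 2f(x₂) + ... + f(xₙ)]

x_0 = 1.7500, f(x_0) = 5.754603, coefficient = 1
x_1 = 2.3750, f(x_1) = 10.751013, coefficient = 2
x_2 = 3.0000, f(x_2) = 20.085537, coefficient = 2
x_3 = 3.6250, f(x_3) = 37.524723, coefficient = 2
x_4 = 4.2500, f(x_4) = 70.105412, coefficient = 1

I ≈ (0.625000/2) × 212.582562 = 66.432050
Exact value: 64.350810
Error: 2.081241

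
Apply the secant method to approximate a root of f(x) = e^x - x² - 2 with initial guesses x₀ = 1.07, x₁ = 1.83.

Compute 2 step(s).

f(x) = e^x - x² - 2
x₀ = 1.07, x₁ = 1.83

Secant formula: x_{n+1} = x_n - f(x_n)(x_n - x_{n-1})/(f(x_n) - f(x_{n-1}))

Iteration 1:
  f(1.070000) = -0.229521
  f(1.830000) = 0.884987
  x_2 = 1.830000 - 0.884987×(1.830000 - 1.070000)/(0.884987 - (-0.229521))
       = 1.226514
Iteration 2:
  f(1.830000) = 0.884987
  f(1.226514) = -0.095013
  x_3 = 1.226514 - (-0.095013)×(1.226514 - 1.830000)/(-0.095013 - 0.884987)
       = 1.285023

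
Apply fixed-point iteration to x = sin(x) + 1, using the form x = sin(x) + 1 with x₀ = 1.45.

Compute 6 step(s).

Equation: x = sin(x) + 1
Fixed-point form: x = sin(x) + 1
x₀ = 1.45

x_1 = g(1.450000) = 1.992713
x_2 = g(1.992713) = 1.912306
x_3 = g(1.912306) = 1.942250
x_4 = g(1.942250) = 1.931801
x_5 = g(1.931801) = 1.935543
x_6 = g(1.935543) = 1.934214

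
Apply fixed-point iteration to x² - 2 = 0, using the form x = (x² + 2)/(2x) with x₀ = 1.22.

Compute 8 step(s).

Equation: x² - 2 = 0
Fixed-point form: x = (x² + 2)/(2x)
x₀ = 1.22

x_1 = g(1.220000) = 1.429672
x_2 = g(1.429672) = 1.414297
x_3 = g(1.414297) = 1.414214
x_4 = g(1.414214) = 1.414214
x_5 = g(1.414214) = 1.414214
x_6 = g(1.414214) = 1.414214
x_7 = g(1.414214) = 1.414214
x_8 = g(1.414214) = 1.414214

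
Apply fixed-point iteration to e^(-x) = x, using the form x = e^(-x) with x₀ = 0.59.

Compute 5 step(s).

Equation: e^(-x) = x
Fixed-point form: x = e^(-x)
x₀ = 0.59

x_1 = g(0.590000) = 0.554327
x_2 = g(0.554327) = 0.574459
x_3 = g(0.574459) = 0.563010
x_4 = g(0.563010) = 0.569493
x_5 = g(0.569493) = 0.565812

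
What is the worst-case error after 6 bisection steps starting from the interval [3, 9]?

Bisection error bound: |error| ≤ (b-a)/2^n
|error| ≤ (9 - 3)/2^6 = 6/2^6
|error| ≤ 0.0937500000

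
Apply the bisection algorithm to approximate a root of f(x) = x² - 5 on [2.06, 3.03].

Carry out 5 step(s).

f(x) = x² - 5
Initial interval: [2.06, 3.03]

Iteration 1:
  c_1 = (2.060000 + 3.030000)/2 = 2.545000
  f(c_1) = f(2.545000) = 1.477025
  f(a) × f(c) < 0, new interval: [2.060000, 2.545000]
Iteration 2:
  c_2 = (2.060000 + 2.545000)/2 = 2.302500
  f(c_2) = f(2.302500) = 0.301506
  f(a) × f(c) < 0, new interval: [2.060000, 2.302500]
Iteration 3:
  c_3 = (2.060000 + 2.302500)/2 = 2.181250
  f(c_3) = f(2.181250) = -0.242148
  f(a) × f(c) ≥ 0, new interval: [2.181250, 2.302500]
Iteration 4:
  c_4 = (2.181250 + 2.302500)/2 = 2.241875
  f(c_4) = f(2.241875) = 0.026004
  f(a) × f(c) < 0, new interval: [2.181250, 2.241875]
Iteration 5:
  c_5 = (2.181250 + 2.241875)/2 = 2.211563
  f(c_5) = f(2.211563) = -0.108991
  f(a) × f(c) ≥ 0, new interval: [2.211563, 2.241875]

After 5 iteration(s), the approximation is c_5 = 2.211563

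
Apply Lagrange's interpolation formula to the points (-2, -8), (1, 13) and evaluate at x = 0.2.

Lagrange interpolation formula:
P(x) = Σ yᵢ × Lᵢ(x)
where Lᵢ(x) = Π_{j≠i} (x - xⱼ)/(xᵢ - xⱼ)

L_0(0.2) = (0.2 - 1)/(-2 - 1) = 0.266667
L_1(0.2) = (0.2 - (-2))/(1 - (-2)) = 0.733333

P(0.2) = (-8)×L_0(0.2) + 13×L_1(0.2)
P(0.2) = 7.400000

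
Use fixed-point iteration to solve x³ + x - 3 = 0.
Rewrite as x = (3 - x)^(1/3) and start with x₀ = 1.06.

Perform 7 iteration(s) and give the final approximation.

Equation: x³ + x - 3 = 0
Fixed-point form: x = (3 - x)^(1/3)
x₀ = 1.06

x_1 = g(1.060000) = 1.247194
x_2 = g(1.247194) = 1.205715
x_3 = g(1.205715) = 1.215152
x_4 = g(1.215152) = 1.213018
x_5 = g(1.213018) = 1.213501
x_6 = g(1.213501) = 1.213391
x_7 = g(1.213391) = 1.213416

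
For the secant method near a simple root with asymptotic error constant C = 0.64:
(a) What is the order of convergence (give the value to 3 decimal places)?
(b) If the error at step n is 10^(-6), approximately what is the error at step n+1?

(a) Secant method has superlinear convergence with order φ = (1+√5)/2 ≈ 1.618.
    This means |e_{n+1}| ≈ C|e_n|^1.618.

(b) With |e_n| = 10^(-6) and C = 0.64:
    |e_{n+1}| ≈ 0.64 × (10^(-6))^1.618 = 0.64 × 10^(-9.71)

(a) ≈ 1.618 (golden ratio); (b) |e_{n+1}| ≈ 1.253e-10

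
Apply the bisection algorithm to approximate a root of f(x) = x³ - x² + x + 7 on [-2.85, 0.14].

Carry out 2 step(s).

f(x) = x³ - x² + x + 7
Initial interval: [-2.85, 0.14]

Iteration 1:
  c_1 = (-2.850000 + 0.140000)/2 = -1.355000
  f(c_1) = f(-1.355000) = 1.321161
  f(a) × f(c) < 0, new interval: [-2.850000, -1.355000]
Iteration 2:
  c_2 = (-2.850000 + (-1.355000))/2 = -2.102500
  f(c_2) = f(-2.102500) = -8.817121
  f(a) × f(c) ≥ 0, new interval: [-2.102500, -1.355000]

After 2 iteration(s), the approximation is c_2 = -2.102500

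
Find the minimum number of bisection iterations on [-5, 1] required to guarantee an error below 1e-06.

We need (b-a)/2^n ≤ 1e-06
(1 - (-5))/2^n ≤ 1e-06
6/2^n ≤ 1e-06
2^n ≥ 6000000
n ≥ log₂(6000000) = 22.52
n ≥ 23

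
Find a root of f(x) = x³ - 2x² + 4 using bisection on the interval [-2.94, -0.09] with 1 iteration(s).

f(x) = x³ - 2x² + 4
Initial interval: [-2.94, -0.09]

Iteration 1:
  c_1 = (-2.940000 + (-0.090000))/2 = -1.515000
  f(c_1) = f(-1.515000) = -4.067716
  f(a) × f(c) ≥ 0, new interval: [-1.515000, -0.090000]

After 1 iteration(s), the approximation is c_1 = -1.515000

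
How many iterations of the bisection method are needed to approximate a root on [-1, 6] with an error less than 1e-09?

We need (b-a)/2^n ≤ 1e-09
(6 - (-1))/2^n ≤ 1e-09
7/2^n ≤ 1e-09
2^n ≥ 7000000000
n ≥ log₂(7000000000) = 32.70
n ≥ 33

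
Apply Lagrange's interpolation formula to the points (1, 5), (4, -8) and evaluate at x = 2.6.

Lagrange interpolation formula:
P(x) = Σ yᵢ × Lᵢ(x)
where Lᵢ(x) = Π_{j≠i} (x - xⱼ)/(xᵢ - xⱼ)

L_0(2.6) = (2.6 - 4)/(1 - 4) = 0.466667
L_1(2.6) = (2.6 - 1)/(4 - 1) = 0.533333

P(2.6) = 5×L_0(2.6) + (-8)×L_1(2.6)
P(2.6) = -1.933333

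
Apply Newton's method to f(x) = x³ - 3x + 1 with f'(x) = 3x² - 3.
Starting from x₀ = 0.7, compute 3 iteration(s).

f(x) = x³ - 3x + 1
f'(x) = 3x² - 3
x₀ = 0.7

Newton-Raphson formula: x_{n+1} = x_n - f(x_n)/f'(x_n)

Iteration 1:
  f(0.700000) = -0.757000
  f'(0.700000) = -1.530000
  x_1 = 0.700000 - (-0.757000)/(-1.530000) = 0.205229
Iteration 2:
  f(0.205229) = 0.392958
  f'(0.205229) = -2.873643
  x_2 = 0.205229 - 0.392958/(-2.873643) = 0.341974
Iteration 3:
  f(0.341974) = 0.014070
  f'(0.341974) = -2.649161
  x_3 = 0.341974 - 0.014070/(-2.649161) = 0.347285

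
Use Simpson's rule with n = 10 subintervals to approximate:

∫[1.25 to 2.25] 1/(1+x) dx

f(x) = 1/(1+x)
a = 1.25, b = 2.25, n = 10
h = (b - a)/n = 0.100000

Simpson's rule: (h/3)[f(x₀) + 4f(x₁) + 2f(x₂) + ... + f(xₙ)]

x_0 = 1.2500, f(x_0) = 0.444444, coefficient = 1
x_1 = 1.3500, f(x_1) = 0.425532, coefficient = 4
x_2 = 1.4500, f(x_2) = 0.408163, coefficient = 2
x_3 = 1.5500, f(x_3) = 0.392157, coefficient = 4
x_4 = 1.6500, f(x_4) = 0.377358, coefficient = 2
x_5 = 1.7500, f(x_5) = 0.363636, coefficient = 4
x_6 = 1.8500, f(x_6) = 0.350877, coefficient = 2
x_7 = 1.9500, f(x_7) = 0.338983, coefficient = 4
x_8 = 2.0500, f(x_8) = 0.327869, coefficient = 2
x_9 = 2.1500, f(x_9) = 0.317460, coefficient = 4
x_10 = 2.2500, f(x_10) = 0.307692, coefficient = 1

I ≈ (0.100000/3) × 11.031746 = 0.367725
Exact value: 0.367725
Error: 0.000000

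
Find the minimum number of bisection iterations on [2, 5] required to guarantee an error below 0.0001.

We need (b-a)/2^n ≤ 0.0001
(5 - 2)/2^n ≤ 0.0001
3/2^n ≤ 0.0001
2^n ≥ 30000
n ≥ log₂(30000) = 14.87
n ≥ 15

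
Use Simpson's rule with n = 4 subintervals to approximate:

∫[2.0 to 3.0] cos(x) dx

f(x) = cos(x)
a = 2.0, b = 3.0, n = 4
h = (b - a)/n = 0.250000

Simpson's rule: (h/3)[f(x₀) + 4f(x₁) + 2f(x₂) + ... + f(xₙ)]

x_0 = 2.0000, f(x_0) = -0.416147, coefficient = 1
x_1 = 2.2500, f(x_1) = -0.628174, coefficient = 4
x_2 = 2.5000, f(x_2) = -0.801144, coefficient = 2
x_3 = 2.7500, f(x_3) = -0.924302, coefficient = 4
x_4 = 3.0000, f(x_4) = -0.989992, coefficient = 1

I ≈ (0.250000/3) × -9.218331 = -0.768194
Exact value: -0.768177
Error: 0.000017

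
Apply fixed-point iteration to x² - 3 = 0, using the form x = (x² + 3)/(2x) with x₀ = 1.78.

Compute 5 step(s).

Equation: x² - 3 = 0
Fixed-point form: x = (x² + 3)/(2x)
x₀ = 1.78

x_1 = g(1.780000) = 1.732697
x_2 = g(1.732697) = 1.732051
x_3 = g(1.732051) = 1.732051
x_4 = g(1.732051) = 1.732051
x_5 = g(1.732051) = 1.732051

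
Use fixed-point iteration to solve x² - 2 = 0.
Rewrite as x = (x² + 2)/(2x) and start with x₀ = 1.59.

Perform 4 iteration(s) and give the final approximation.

Equation: x² - 2 = 0
Fixed-point form: x = (x² + 2)/(2x)
x₀ = 1.59

x_1 = g(1.590000) = 1.423931
x_2 = g(1.423931) = 1.414247
x_3 = g(1.414247) = 1.414214
x_4 = g(1.414214) = 1.414214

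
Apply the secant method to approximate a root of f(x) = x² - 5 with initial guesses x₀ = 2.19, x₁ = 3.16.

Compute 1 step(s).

f(x) = x² - 5
x₀ = 2.19, x₁ = 3.16

Secant formula: x_{n+1} = x_n - f(x_n)(x_n - x_{n-1})/(f(x_n) - f(x_{n-1}))

Iteration 1:
  f(2.190000) = -0.203900
  f(3.160000) = 4.985600
  x_2 = 3.160000 - 4.985600×(3.160000 - 2.190000)/(4.985600 - (-0.203900))
       = 2.228112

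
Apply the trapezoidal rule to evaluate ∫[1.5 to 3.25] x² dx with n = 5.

f(x) = x²
a = 1.5, b = 3.25, n = 5
h = (b - a)/n = 0.350000

Trapezoidal rule: (h/2)[f(x₀) + 2f(x₁) + 2f(x₂) + ... + f(xₙ)]

x_0 = 1.5000, f(x_0) = 2.250000, coefficient = 1
x_1 = 1.8500, f(x_1) = 3.422500, coefficient = 2
x_2 = 2.2000, f(x_2) = 4.840000, coefficient = 2
x_3 = 2.5500, f(x_3) = 6.502500, coefficient = 2
x_4 = 2.9000, f(x_4) = 8.410000, coefficient = 2
x_5 = 3.2500, f(x_5) = 10.562500, coefficient = 1

I ≈ (0.350000/2) × 59.162500 = 10.353438
Exact value: 10.317708
Error: 0.035729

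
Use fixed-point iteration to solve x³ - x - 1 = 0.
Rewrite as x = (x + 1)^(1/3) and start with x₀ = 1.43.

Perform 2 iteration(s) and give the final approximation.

Equation: x³ - x - 1 = 0
Fixed-point form: x = (x + 1)^(1/3)
x₀ = 1.43

x_1 = g(1.430000) = 1.344421
x_2 = g(1.344421) = 1.328450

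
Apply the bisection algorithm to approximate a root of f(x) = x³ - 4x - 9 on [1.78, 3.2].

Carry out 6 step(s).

f(x) = x³ - 4x - 9
Initial interval: [1.78, 3.2]

Iteration 1:
  c_1 = (1.780000 + 3.200000)/2 = 2.490000
  f(c_1) = f(2.490000) = -3.521751
  f(a) × f(c) ≥ 0, new interval: [2.490000, 3.200000]
Iteration 2:
  c_2 = (2.490000 + 3.200000)/2 = 2.845000
  f(c_2) = f(2.845000) = 2.647501
  f(a) × f(c) < 0, new interval: [2.490000, 2.845000]
Iteration 3:
  c_3 = (2.490000 + 2.845000)/2 = 2.667500
  f(c_3) = f(2.667500) = -0.689254
  f(a) × f(c) ≥ 0, new interval: [2.667500, 2.845000]
Iteration 4:
  c_4 = (2.667500 + 2.845000)/2 = 2.756250
  f(c_4) = f(2.756250) = 0.913994
  f(a) × f(c) < 0, new interval: [2.667500, 2.756250]
Iteration 5:
  c_5 = (2.667500 + 2.756250)/2 = 2.711875
  f(c_5) = f(2.711875) = 0.096350
  f(a) × f(c) < 0, new interval: [2.667500, 2.711875]
Iteration 6:
  c_6 = (2.667500 + 2.711875)/2 = 2.689688
  f(c_6) = f(2.689688) = -0.300424
  f(a) × f(c) ≥ 0, new interval: [2.689688, 2.711875]

After 6 iteration(s), the approximation is c_6 = 2.689688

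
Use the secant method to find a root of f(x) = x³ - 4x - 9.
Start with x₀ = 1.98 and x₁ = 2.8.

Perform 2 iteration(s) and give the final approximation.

f(x) = x³ - 4x - 9
x₀ = 1.98, x₁ = 2.8

Secant formula: x_{n+1} = x_n - f(x_n)(x_n - x_{n-1})/(f(x_n) - f(x_{n-1}))

Iteration 1:
  f(1.980000) = -9.157608
  f(2.800000) = 1.752000
  x_2 = 2.800000 - 1.752000×(2.800000 - 1.980000)/(1.752000 - (-9.157608))
       = 2.668314
Iteration 2:
  f(2.800000) = 1.752000
  f(2.668314) = -0.675124
  x_3 = 2.668314 - (-0.675124)×(2.668314 - 2.800000)/(-0.675124 - 1.752000)
       = 2.704944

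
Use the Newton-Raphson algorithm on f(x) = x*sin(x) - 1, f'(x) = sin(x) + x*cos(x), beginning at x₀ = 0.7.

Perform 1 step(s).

f(x) = x*sin(x) - 1
f'(x) = sin(x) + x*cos(x)
x₀ = 0.7

Newton-Raphson formula: x_{n+1} = x_n - f(x_n)/f'(x_n)

Iteration 1:
  f(0.700000) = -0.549048
  f'(0.700000) = 1.179607
  x_1 = 0.700000 - (-0.549048)/1.179607 = 1.165450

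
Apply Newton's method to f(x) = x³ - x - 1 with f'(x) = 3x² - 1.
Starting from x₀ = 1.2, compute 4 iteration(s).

f(x) = x³ - x - 1
f'(x) = 3x² - 1
x₀ = 1.2

Newton-Raphson formula: x_{n+1} = x_n - f(x_n)/f'(x_n)

Iteration 1:
  f(1.200000) = -0.472000
  f'(1.200000) = 3.320000
  x_1 = 1.200000 - (-0.472000)/3.320000 = 1.342169
Iteration 2:
  f(1.342169) = 0.075636
  f'(1.342169) = 4.404250
  x_2 = 1.342169 - 0.075636/4.404250 = 1.324995
Iteration 3:
  f(1.324995) = 0.001182
  f'(1.324995) = 4.266837
  x_3 = 1.324995 - 0.001182/4.266837 = 1.324718
Iteration 4:
  f(1.324718) = 0.000000
  f'(1.324718) = 4.264634
  x_4 = 1.324718 - 0.000000/4.264634 = 1.324718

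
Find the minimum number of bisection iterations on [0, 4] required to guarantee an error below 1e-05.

We need (b-a)/2^n ≤ 1e-05
(4 - 0)/2^n ≤ 1e-05
4/2^n ≤ 1e-05
2^n ≥ 400000
n ≥ log₂(400000) = 18.61
n ≥ 19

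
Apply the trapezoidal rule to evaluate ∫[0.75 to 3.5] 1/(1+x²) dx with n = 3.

f(x) = 1/(1+x²)
a = 0.75, b = 3.5, n = 3
h = (b - a)/n = 0.916667

Trapezoidal rule: (h/2)[f(x₀) + 2f(x₁) + 2f(x₂) + ... + f(xₙ)]

x_0 = 0.7500, f(x_0) = 0.640000, coefficient = 1
x_1 = 1.6667, f(x_1) = 0.264706, coefficient = 2
x_2 = 2.5833, f(x_2) = 0.130317, coefficient = 2
x_3 = 3.5000, f(x_3) = 0.075472, coefficient = 1

I ≈ (0.916667/2) × 1.505517 = 0.690029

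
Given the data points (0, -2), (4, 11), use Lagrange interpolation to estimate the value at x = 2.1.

Lagrange interpolation formula:
P(x) = Σ yᵢ × Lᵢ(x)
where Lᵢ(x) = Π_{j≠i} (x - xⱼ)/(xᵢ - xⱼ)

L_0(2.1) = (2.1 - 4)/(0 - 4) = 0.475000
L_1(2.1) = (2.1 - 0)/(4 - 0) = 0.525000

P(2.1) = (-2)×L_0(2.1) + 11×L_1(2.1)
P(2.1) = 4.825000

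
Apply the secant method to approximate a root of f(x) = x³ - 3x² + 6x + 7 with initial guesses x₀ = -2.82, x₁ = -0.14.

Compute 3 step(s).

f(x) = x³ - 3x² + 6x + 7
x₀ = -2.82, x₁ = -0.14

Secant formula: x_{n+1} = x_n - f(x_n)(x_n - x_{n-1})/(f(x_n) - f(x_{n-1}))

Iteration 1:
  f(-2.820000) = -56.202968
  f(-0.140000) = 6.098456
  x_2 = -0.140000 - 6.098456×(-0.140000 - (-2.820000))/(6.098456 - (-56.202968))
       = -0.402335
Iteration 2:
  f(-0.140000) = 6.098456
  f(-0.402335) = 4.035240
  x_3 = -0.402335 - 4.035240×(-0.402335 - (-0.140000))/(4.035240 - 6.098456)
       = -0.915411
Iteration 3:
  f(-0.402335) = 4.035240
  f(-0.915411) = -1.773489
  x_4 = -0.915411 - (-1.773489)×(-0.915411 - (-0.402335))/(-1.773489 - 4.035240)
       = -0.758761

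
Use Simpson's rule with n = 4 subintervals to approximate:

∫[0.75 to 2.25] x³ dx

f(x) = x³
a = 0.75, b = 2.25, n = 4
h = (b - a)/n = 0.375000

Simpson's rule: (h/3)[f(x₀) + 4f(x₁) + 2f(x₂) + ... + f(xₙ)]

x_0 = 0.7500, f(x_0) = 0.421875, coefficient = 1
x_1 = 1.1250, f(x_1) = 1.423828, coefficient = 4
x_2 = 1.5000, f(x_2) = 3.375000, coefficient = 2
x_3 = 1.8750, f(x_3) = 6.591797, coefficient = 4
x_4 = 2.2500, f(x_4) = 11.390625, coefficient = 1

I ≈ (0.375000/3) × 50.625000 = 6.328125
Exact value: 6.328125
Error: 0.000000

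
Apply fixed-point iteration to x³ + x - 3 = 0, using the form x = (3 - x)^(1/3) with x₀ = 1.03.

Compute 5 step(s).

Equation: x³ + x - 3 = 0
Fixed-point form: x = (3 - x)^(1/3)
x₀ = 1.03

x_1 = g(1.030000) = 1.253590
x_2 = g(1.253590) = 1.204247
x_3 = g(1.204247) = 1.215483
x_4 = g(1.215483) = 1.212943
x_5 = g(1.212943) = 1.213518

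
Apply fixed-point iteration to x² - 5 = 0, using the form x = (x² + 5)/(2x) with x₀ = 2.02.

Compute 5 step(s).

Equation: x² - 5 = 0
Fixed-point form: x = (x² + 5)/(2x)
x₀ = 2.02

x_1 = g(2.020000) = 2.247624
x_2 = g(2.247624) = 2.236098
x_3 = g(2.236098) = 2.236068
x_4 = g(2.236068) = 2.236068
x_5 = g(2.236068) = 2.236068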